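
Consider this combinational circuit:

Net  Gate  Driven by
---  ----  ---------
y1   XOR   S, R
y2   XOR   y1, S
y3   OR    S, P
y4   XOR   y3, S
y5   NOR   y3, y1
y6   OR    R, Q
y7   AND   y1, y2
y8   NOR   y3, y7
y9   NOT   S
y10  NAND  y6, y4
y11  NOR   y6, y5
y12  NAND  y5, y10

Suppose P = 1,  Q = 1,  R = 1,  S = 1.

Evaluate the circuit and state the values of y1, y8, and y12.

y1 = S XOR R = 1 XOR 1 = 0
y2 = y1 XOR S = 0 XOR 1 = 1
y3 = S OR P = 1 OR 1 = 1
y4 = y3 XOR S = 1 XOR 1 = 0
y5 = y3 NOR y1 = 1 NOR 0 = 0
y6 = R OR Q = 1 OR 1 = 1
y7 = y1 AND y2 = 0 AND 1 = 0
y8 = y3 NOR y7 = 1 NOR 0 = 0
y10 = y6 NAND y4 = 1 NAND 0 = 1
y12 = y5 NAND y10 = 0 NAND 1 = 1

y1 = 0, y8 = 0, y12 = 1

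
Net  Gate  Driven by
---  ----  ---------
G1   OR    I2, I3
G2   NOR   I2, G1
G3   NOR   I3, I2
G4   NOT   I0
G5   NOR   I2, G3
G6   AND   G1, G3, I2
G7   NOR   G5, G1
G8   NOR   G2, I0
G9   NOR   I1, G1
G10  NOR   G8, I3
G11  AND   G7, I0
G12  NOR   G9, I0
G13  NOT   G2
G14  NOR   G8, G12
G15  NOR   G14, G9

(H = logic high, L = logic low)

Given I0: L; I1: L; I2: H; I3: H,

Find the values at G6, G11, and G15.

G1 = I2 OR I3 = H OR H = H
G2 = I2 NOR G1 = H NOR H = L
G3 = I3 NOR I2 = H NOR H = L
G5 = I2 NOR G3 = H NOR L = L
G6 = G1 AND G3 AND I2 = H AND L AND H = L
G7 = G5 NOR G1 = L NOR H = L
G8 = G2 NOR I0 = L NOR L = H
G9 = I1 NOR G1 = L NOR H = L
G11 = G7 AND I0 = L AND L = L
G12 = G9 NOR I0 = L NOR L = H
G14 = G8 NOR G12 = H NOR H = L
G15 = G14 NOR G9 = L NOR L = H

G6 = L, G11 = L, G15 = H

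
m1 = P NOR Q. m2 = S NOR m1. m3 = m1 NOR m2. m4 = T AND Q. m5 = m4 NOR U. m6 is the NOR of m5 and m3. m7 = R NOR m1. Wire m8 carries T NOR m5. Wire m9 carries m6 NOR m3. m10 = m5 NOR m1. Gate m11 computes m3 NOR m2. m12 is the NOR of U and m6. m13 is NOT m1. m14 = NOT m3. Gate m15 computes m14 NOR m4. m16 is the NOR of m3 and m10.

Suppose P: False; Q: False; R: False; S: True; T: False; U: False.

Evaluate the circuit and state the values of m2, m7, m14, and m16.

m1 = P NOR Q = False NOR False = True
m2 = S NOR m1 = True NOR True = False
m3 = m1 NOR m2 = True NOR False = False
m4 = T AND Q = False AND False = False
m5 = m4 NOR U = False NOR False = True
m7 = R NOR m1 = False NOR True = False
m10 = m5 NOR m1 = True NOR True = False
m14 = NOT m3 = NOT False = True
m16 = m3 NOR m10 = False NOR False = True

m2 = False  m7 = False  m14 = True  m16 = True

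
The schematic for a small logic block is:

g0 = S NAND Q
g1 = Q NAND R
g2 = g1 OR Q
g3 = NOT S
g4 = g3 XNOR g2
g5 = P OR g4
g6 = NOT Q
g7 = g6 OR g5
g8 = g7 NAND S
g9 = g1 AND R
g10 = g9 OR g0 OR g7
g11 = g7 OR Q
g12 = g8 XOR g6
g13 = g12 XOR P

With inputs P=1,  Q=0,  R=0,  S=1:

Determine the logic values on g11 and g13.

g11 = 1  g13 = 0

g1 = Q NAND R = 0 NAND 0 = 1
g2 = g1 OR Q = 1 OR 0 = 1
g3 = NOT S = NOT 1 = 0
g4 = g3 XNOR g2 = 0 XNOR 1 = 0
g5 = P OR g4 = 1 OR 0 = 1
g6 = NOT Q = NOT 0 = 1
g7 = g6 OR g5 = 1 OR 1 = 1
g8 = g7 NAND S = 1 NAND 1 = 0
g11 = g7 OR Q = 1 OR 0 = 1
g12 = g8 XOR g6 = 0 XOR 1 = 1
g13 = g12 XOR P = 1 XOR 1 = 0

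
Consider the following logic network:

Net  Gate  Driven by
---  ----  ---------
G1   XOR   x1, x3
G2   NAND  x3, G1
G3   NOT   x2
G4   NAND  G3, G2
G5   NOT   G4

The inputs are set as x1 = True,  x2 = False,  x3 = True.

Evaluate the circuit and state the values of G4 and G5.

G4 = False; G5 = True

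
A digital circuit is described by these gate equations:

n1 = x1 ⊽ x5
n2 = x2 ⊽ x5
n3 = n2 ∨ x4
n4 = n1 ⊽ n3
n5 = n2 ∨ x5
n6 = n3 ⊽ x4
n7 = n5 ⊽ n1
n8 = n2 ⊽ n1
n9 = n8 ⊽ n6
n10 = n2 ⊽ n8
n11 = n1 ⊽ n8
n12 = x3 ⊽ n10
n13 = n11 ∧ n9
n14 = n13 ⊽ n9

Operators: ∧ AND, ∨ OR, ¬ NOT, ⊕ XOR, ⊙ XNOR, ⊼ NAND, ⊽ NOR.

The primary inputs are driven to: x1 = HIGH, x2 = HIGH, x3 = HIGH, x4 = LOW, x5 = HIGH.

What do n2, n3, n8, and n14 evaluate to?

n1 = x1 NOR x5 = HIGH NOR HIGH = LOW
n2 = x2 NOR x5 = HIGH NOR HIGH = LOW
n3 = n2 OR x4 = LOW OR LOW = LOW
n6 = n3 NOR x4 = LOW NOR LOW = HIGH
n8 = n2 NOR n1 = LOW NOR LOW = HIGH
n9 = n8 NOR n6 = HIGH NOR HIGH = LOW
n11 = n1 NOR n8 = LOW NOR HIGH = LOW
n13 = n11 AND n9 = LOW AND LOW = LOW
n14 = n13 NOR n9 = LOW NOR LOW = HIGH

n2 = LOW, n3 = LOW, n8 = HIGH, n14 = HIGH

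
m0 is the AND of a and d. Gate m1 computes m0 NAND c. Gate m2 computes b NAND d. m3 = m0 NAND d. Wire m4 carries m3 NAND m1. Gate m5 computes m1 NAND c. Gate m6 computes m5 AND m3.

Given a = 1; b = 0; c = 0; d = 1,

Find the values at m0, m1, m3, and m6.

m0 = 1  m1 = 1  m3 = 0  m6 = 0

m0 = a AND d = 1 AND 1 = 1
m1 = m0 NAND c = 1 NAND 0 = 1
m3 = m0 NAND d = 1 NAND 1 = 0
m5 = m1 NAND c = 1 NAND 0 = 1
m6 = m5 AND m3 = 1 AND 0 = 0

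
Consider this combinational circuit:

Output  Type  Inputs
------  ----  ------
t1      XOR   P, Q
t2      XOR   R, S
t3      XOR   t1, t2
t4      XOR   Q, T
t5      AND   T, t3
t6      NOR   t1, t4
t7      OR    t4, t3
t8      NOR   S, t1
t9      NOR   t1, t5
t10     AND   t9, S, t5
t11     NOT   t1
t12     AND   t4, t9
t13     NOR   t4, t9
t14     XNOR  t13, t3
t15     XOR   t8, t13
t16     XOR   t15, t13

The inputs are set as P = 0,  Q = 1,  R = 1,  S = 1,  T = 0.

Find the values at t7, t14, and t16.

t7 = 1  t14 = 0  t16 = 0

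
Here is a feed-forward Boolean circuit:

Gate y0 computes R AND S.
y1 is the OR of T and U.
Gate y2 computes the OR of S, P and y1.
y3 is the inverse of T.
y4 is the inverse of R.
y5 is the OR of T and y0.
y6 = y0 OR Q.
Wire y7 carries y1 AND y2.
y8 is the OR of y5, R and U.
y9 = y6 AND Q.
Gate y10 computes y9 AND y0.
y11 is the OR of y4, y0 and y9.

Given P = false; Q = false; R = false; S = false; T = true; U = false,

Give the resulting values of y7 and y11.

y7 = true, y11 = true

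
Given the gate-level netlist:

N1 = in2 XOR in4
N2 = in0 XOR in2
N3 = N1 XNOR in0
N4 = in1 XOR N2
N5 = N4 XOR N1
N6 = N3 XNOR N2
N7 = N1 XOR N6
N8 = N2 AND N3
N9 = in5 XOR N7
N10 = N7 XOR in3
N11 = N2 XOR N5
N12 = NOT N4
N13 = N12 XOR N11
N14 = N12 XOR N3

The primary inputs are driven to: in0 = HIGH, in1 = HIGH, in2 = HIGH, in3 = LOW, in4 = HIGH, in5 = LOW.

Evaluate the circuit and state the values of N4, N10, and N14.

N1 = in2 XOR in4 = HIGH XOR HIGH = LOW
N2 = in0 XOR in2 = HIGH XOR HIGH = LOW
N3 = N1 XNOR in0 = LOW XNOR HIGH = LOW
N4 = in1 XOR N2 = HIGH XOR LOW = HIGH
N6 = N3 XNOR N2 = LOW XNOR LOW = HIGH
N7 = N1 XOR N6 = LOW XOR HIGH = HIGH
N10 = N7 XOR in3 = HIGH XOR LOW = HIGH
N12 = NOT N4 = NOT HIGH = LOW
N14 = N12 XOR N3 = LOW XOR LOW = LOW

N4 = HIGH, N10 = HIGH, N14 = LOW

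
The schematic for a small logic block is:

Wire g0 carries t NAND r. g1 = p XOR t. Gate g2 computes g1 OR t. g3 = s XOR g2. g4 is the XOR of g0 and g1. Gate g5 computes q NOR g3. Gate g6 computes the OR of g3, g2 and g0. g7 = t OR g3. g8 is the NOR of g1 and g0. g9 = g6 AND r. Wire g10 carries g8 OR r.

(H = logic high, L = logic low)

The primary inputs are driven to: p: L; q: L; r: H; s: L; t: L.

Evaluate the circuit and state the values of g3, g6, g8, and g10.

g0 = t NAND r = L NAND H = H
g1 = p XOR t = L XOR L = L
g2 = g1 OR t = L OR L = L
g3 = s XOR g2 = L XOR L = L
g6 = g3 OR g2 OR g0 = L OR L OR H = H
g8 = g1 NOR g0 = L NOR H = L
g10 = g8 OR r = L OR H = H

g3 = L; g6 = H; g8 = L; g10 = H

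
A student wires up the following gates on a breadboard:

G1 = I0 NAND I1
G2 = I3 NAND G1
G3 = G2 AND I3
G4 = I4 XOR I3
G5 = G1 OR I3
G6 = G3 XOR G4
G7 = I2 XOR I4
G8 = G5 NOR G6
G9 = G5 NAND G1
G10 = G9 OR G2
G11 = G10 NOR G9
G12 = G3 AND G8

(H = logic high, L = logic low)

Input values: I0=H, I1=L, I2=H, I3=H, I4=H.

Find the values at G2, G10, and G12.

G1 = I0 NAND I1 = H NAND L = H
G2 = I3 NAND G1 = H NAND H = L
G3 = G2 AND I3 = L AND H = L
G4 = I4 XOR I3 = H XOR H = L
G5 = G1 OR I3 = H OR H = H
G6 = G3 XOR G4 = L XOR L = L
G8 = G5 NOR G6 = H NOR L = L
G9 = G5 NAND G1 = H NAND H = L
G10 = G9 OR G2 = L OR L = L
G12 = G3 AND G8 = L AND L = L

G2 = L  G10 = L  G12 = L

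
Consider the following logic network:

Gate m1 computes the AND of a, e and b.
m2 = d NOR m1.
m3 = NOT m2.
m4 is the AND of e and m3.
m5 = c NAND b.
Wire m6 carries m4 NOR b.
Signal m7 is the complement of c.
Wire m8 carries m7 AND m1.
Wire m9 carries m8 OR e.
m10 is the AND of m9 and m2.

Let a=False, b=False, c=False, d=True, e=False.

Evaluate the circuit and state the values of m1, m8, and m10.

m1 = False, m8 = False, m10 = False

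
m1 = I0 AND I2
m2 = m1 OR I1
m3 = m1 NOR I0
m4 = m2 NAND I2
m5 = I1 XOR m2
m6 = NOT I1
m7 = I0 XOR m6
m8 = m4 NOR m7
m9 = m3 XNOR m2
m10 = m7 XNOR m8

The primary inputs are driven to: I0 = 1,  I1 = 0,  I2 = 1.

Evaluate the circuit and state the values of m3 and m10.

m1 = I0 AND I2 = 1 AND 1 = 1
m2 = m1 OR I1 = 1 OR 0 = 1
m3 = m1 NOR I0 = 1 NOR 1 = 0
m4 = m2 NAND I2 = 1 NAND 1 = 0
m6 = NOT I1 = NOT 0 = 1
m7 = I0 XOR m6 = 1 XOR 1 = 0
m8 = m4 NOR m7 = 0 NOR 0 = 1
m10 = m7 XNOR m8 = 0 XNOR 1 = 0

m3 = 0; m10 = 0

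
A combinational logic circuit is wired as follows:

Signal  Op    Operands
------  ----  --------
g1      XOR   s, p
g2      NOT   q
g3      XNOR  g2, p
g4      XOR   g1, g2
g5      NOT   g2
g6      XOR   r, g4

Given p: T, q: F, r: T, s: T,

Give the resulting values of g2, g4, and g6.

g2 = T, g4 = T, g6 = F

g1 = s XOR p = T XOR T = F
g2 = NOT q = NOT F = T
g4 = g1 XOR g2 = F XOR T = T
g6 = r XOR g4 = T XOR T = F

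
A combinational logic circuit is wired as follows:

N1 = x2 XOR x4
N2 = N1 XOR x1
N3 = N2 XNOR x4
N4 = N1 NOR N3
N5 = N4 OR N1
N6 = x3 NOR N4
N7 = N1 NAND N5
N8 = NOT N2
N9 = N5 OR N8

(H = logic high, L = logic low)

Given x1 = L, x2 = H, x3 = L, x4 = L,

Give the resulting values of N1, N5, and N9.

N1 = x2 XOR x4 = H XOR L = H
N2 = N1 XOR x1 = H XOR L = H
N3 = N2 XNOR x4 = H XNOR L = L
N4 = N1 NOR N3 = H NOR L = L
N5 = N4 OR N1 = L OR H = H
N8 = NOT N2 = NOT H = L
N9 = N5 OR N8 = H OR L = H

N1 = H, N5 = H, N9 = H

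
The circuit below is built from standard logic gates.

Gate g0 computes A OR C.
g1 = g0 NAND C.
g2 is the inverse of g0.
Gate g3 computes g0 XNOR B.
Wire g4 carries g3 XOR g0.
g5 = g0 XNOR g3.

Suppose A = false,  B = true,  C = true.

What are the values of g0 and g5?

g0 = A OR C = false OR true = true
g3 = g0 XNOR B = true XNOR true = true
g5 = g0 XNOR g3 = true XNOR true = true

g0 = true; g5 = true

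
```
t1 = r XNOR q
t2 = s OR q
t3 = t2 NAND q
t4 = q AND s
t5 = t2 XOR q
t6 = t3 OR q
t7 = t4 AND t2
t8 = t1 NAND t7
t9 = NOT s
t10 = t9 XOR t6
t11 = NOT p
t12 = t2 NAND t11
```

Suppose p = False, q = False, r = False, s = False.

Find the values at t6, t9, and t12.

t6 = True  t9 = True  t12 = True

t2 = s OR q = False OR False = False
t3 = t2 NAND q = False NAND False = True
t6 = t3 OR q = True OR False = True
t9 = NOT s = NOT False = True
t11 = NOT p = NOT False = True
t12 = t2 NAND t11 = False NAND True = True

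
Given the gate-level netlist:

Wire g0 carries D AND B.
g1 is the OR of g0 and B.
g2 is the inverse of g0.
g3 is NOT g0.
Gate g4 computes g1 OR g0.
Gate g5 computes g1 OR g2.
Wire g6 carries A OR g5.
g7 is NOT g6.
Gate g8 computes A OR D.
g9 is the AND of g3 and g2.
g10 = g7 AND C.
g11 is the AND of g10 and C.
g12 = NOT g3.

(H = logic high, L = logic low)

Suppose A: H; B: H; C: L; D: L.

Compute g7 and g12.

g7 = L, g12 = L

g0 = D AND B = L AND H = L
g1 = g0 OR B = L OR H = H
g2 = NOT g0 = NOT L = H
g3 = NOT g0 = NOT L = H
g5 = g1 OR g2 = H OR H = H
g6 = A OR g5 = H OR H = H
g7 = NOT g6 = NOT H = L
g12 = NOT g3 = NOT H = L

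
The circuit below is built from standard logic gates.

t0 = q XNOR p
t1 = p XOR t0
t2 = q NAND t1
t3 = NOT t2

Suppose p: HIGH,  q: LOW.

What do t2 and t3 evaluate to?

t0 = q XNOR p = LOW XNOR HIGH = LOW
t1 = p XOR t0 = HIGH XOR LOW = HIGH
t2 = q NAND t1 = LOW NAND HIGH = HIGH
t3 = NOT t2 = NOT HIGH = LOW

t2 = HIGH; t3 = LOW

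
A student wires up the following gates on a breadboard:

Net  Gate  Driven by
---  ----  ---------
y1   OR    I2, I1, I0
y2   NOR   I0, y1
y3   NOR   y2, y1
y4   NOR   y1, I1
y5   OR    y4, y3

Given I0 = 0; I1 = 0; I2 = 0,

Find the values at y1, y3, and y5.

y1 = I2 OR I1 OR I0 = 0 OR 0 OR 0 = 0
y2 = I0 NOR y1 = 0 NOR 0 = 1
y3 = y2 NOR y1 = 1 NOR 0 = 0
y4 = y1 NOR I1 = 0 NOR 0 = 1
y5 = y4 OR y3 = 1 OR 0 = 1

y1 = 0  y3 = 0  y5 = 1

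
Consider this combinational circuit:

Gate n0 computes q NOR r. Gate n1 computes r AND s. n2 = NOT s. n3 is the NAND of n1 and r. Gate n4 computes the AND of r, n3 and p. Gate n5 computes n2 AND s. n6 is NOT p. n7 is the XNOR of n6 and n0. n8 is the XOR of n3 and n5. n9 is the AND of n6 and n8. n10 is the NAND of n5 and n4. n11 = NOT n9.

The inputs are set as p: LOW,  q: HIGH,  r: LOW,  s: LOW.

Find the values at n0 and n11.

n0 = LOW, n11 = LOW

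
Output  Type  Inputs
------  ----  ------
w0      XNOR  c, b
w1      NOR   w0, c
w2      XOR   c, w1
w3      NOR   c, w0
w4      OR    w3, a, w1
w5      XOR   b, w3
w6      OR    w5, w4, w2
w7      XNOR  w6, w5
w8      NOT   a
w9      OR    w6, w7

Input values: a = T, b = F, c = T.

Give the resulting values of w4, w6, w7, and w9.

w0 = c XNOR b = T XNOR F = F
w1 = w0 NOR c = F NOR T = F
w2 = c XOR w1 = T XOR F = T
w3 = c NOR w0 = T NOR F = F
w4 = w3 OR a OR w1 = F OR T OR F = T
w5 = b XOR w3 = F XOR F = F
w6 = w5 OR w4 OR w2 = F OR T OR T = T
w7 = w6 XNOR w5 = T XNOR F = F
w9 = w6 OR w7 = T OR F = T

w4 = T, w6 = T, w7 = F, w9 = T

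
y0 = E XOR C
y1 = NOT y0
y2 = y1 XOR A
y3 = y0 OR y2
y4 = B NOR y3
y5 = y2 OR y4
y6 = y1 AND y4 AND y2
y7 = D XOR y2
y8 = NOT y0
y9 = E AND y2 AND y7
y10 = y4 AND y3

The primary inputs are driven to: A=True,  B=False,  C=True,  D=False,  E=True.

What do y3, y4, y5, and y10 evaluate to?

y3 = False  y4 = True  y5 = True  y10 = False

y0 = E XOR C = True XOR True = False
y1 = NOT y0 = NOT False = True
y2 = y1 XOR A = True XOR True = False
y3 = y0 OR y2 = False OR False = False
y4 = B NOR y3 = False NOR False = True
y5 = y2 OR y4 = False OR True = True
y10 = y4 AND y3 = True AND False = False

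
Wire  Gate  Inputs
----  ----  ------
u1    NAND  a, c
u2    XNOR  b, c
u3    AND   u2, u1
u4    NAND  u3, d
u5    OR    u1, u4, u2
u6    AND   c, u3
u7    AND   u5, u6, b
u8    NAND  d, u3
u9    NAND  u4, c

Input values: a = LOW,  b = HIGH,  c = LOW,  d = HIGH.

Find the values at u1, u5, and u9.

u1 = a NAND c = LOW NAND LOW = HIGH
u2 = b XNOR c = HIGH XNOR LOW = LOW
u3 = u2 AND u1 = LOW AND HIGH = LOW
u4 = u3 NAND d = LOW NAND HIGH = HIGH
u5 = u1 OR u4 OR u2 = HIGH OR HIGH OR LOW = HIGH
u9 = u4 NAND c = HIGH NAND LOW = HIGH

u1 = HIGH, u5 = HIGH, u9 = HIGH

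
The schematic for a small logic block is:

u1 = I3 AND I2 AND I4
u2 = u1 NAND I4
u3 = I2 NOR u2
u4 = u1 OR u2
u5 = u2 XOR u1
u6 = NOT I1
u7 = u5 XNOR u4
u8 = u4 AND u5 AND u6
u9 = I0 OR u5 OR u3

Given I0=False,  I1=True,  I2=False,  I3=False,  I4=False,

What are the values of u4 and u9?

u4 = True, u9 = True

u1 = I3 AND I2 AND I4 = False AND False AND False = False
u2 = u1 NAND I4 = False NAND False = True
u3 = I2 NOR u2 = False NOR True = False
u4 = u1 OR u2 = False OR True = True
u5 = u2 XOR u1 = True XOR False = True
u9 = I0 OR u5 OR u3 = False OR True OR False = True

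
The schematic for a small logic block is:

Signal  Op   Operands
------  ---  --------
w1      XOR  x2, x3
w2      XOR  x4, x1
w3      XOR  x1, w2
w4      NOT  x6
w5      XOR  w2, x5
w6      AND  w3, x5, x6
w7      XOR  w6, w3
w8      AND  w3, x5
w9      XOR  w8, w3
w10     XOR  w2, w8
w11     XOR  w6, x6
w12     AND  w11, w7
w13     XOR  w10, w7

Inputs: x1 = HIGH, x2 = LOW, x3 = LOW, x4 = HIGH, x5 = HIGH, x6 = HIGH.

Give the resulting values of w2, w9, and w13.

w2 = x4 XOR x1 = HIGH XOR HIGH = LOW
w3 = x1 XOR w2 = HIGH XOR LOW = HIGH
w6 = w3 AND x5 AND x6 = HIGH AND HIGH AND HIGH = HIGH
w7 = w6 XOR w3 = HIGH XOR HIGH = LOW
w8 = w3 AND x5 = HIGH AND HIGH = HIGH
w9 = w8 XOR w3 = HIGH XOR HIGH = LOW
w10 = w2 XOR w8 = LOW XOR HIGH = HIGH
w13 = w10 XOR w7 = HIGH XOR LOW = HIGH

w2 = LOW; w9 = LOW; w13 = HIGH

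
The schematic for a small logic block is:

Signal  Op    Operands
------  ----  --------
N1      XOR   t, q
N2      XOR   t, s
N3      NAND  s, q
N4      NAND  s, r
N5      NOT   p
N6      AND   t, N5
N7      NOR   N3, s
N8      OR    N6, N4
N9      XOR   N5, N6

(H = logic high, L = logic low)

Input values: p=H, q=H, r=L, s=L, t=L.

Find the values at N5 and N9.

N5 = L, N9 = L

N5 = NOT p = NOT H = L
N6 = t AND N5 = L AND L = L
N9 = N5 XOR N6 = L XOR L = L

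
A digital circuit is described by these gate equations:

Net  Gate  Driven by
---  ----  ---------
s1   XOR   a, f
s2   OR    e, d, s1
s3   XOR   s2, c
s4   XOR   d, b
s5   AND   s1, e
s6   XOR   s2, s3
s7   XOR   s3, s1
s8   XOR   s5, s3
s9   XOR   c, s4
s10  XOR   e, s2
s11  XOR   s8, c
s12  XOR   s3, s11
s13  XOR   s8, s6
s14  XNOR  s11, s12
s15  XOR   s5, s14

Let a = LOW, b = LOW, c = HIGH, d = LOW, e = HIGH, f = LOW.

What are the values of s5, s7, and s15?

s5 = LOW  s7 = LOW  s15 = HIGH

s1 = a XOR f = LOW XOR LOW = LOW
s2 = e OR d OR s1 = HIGH OR LOW OR LOW = HIGH
s3 = s2 XOR c = HIGH XOR HIGH = LOW
s5 = s1 AND e = LOW AND HIGH = LOW
s7 = s3 XOR s1 = LOW XOR LOW = LOW
s8 = s5 XOR s3 = LOW XOR LOW = LOW
s11 = s8 XOR c = LOW XOR HIGH = HIGH
s12 = s3 XOR s11 = LOW XOR HIGH = HIGH
s14 = s11 XNOR s12 = HIGH XNOR HIGH = HIGH
s15 = s5 XOR s14 = LOW XOR HIGH = HIGH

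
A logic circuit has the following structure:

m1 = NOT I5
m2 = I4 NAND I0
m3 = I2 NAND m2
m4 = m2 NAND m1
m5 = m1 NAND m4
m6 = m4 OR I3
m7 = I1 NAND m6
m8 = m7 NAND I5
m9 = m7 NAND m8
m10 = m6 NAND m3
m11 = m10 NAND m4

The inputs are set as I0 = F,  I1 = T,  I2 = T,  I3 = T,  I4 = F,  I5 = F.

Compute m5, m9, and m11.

m1 = NOT I5 = NOT F = T
m2 = I4 NAND I0 = F NAND F = T
m3 = I2 NAND m2 = T NAND T = F
m4 = m2 NAND m1 = T NAND T = F
m5 = m1 NAND m4 = T NAND F = T
m6 = m4 OR I3 = F OR T = T
m7 = I1 NAND m6 = T NAND T = F
m8 = m7 NAND I5 = F NAND F = T
m9 = m7 NAND m8 = F NAND T = T
m10 = m6 NAND m3 = T NAND F = T
m11 = m10 NAND m4 = T NAND F = T

m5 = T, m9 = T, m11 = T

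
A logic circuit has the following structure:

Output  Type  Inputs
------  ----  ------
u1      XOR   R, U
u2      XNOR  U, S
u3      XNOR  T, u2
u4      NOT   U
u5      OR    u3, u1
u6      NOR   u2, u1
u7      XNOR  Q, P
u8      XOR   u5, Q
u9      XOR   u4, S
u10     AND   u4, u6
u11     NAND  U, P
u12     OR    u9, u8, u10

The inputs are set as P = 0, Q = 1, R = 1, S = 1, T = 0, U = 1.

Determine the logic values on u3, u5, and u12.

u3 = 0, u5 = 0, u12 = 1

u1 = R XOR U = 1 XOR 1 = 0
u2 = U XNOR S = 1 XNOR 1 = 1
u3 = T XNOR u2 = 0 XNOR 1 = 0
u4 = NOT U = NOT 1 = 0
u5 = u3 OR u1 = 0 OR 0 = 0
u6 = u2 NOR u1 = 1 NOR 0 = 0
u8 = u5 XOR Q = 0 XOR 1 = 1
u9 = u4 XOR S = 0 XOR 1 = 1
u10 = u4 AND u6 = 0 AND 0 = 0
u12 = u9 OR u8 OR u10 = 1 OR 1 OR 0 = 1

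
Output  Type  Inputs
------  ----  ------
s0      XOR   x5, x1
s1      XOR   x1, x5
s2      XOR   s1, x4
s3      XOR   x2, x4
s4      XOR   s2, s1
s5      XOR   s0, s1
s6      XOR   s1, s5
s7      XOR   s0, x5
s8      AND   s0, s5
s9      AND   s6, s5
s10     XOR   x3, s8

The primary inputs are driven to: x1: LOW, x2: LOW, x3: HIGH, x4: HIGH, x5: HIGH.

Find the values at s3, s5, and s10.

s0 = x5 XOR x1 = HIGH XOR LOW = HIGH
s1 = x1 XOR x5 = LOW XOR HIGH = HIGH
s3 = x2 XOR x4 = LOW XOR HIGH = HIGH
s5 = s0 XOR s1 = HIGH XOR HIGH = LOW
s8 = s0 AND s5 = HIGH AND LOW = LOW
s10 = x3 XOR s8 = HIGH XOR LOW = HIGH

s3 = HIGH; s5 = LOW; s10 = HIGH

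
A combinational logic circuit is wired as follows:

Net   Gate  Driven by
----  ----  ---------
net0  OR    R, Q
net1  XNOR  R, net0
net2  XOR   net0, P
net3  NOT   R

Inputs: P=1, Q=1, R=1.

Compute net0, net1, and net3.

net0 = R OR Q = 1 OR 1 = 1
net1 = R XNOR net0 = 1 XNOR 1 = 1
net3 = NOT R = NOT 1 = 0

net0 = 1, net1 = 1, net3 = 0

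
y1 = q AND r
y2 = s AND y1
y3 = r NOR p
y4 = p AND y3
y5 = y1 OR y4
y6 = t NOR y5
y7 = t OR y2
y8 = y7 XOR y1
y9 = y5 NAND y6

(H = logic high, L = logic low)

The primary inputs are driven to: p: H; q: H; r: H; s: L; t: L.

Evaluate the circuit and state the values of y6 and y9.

y6 = L; y9 = H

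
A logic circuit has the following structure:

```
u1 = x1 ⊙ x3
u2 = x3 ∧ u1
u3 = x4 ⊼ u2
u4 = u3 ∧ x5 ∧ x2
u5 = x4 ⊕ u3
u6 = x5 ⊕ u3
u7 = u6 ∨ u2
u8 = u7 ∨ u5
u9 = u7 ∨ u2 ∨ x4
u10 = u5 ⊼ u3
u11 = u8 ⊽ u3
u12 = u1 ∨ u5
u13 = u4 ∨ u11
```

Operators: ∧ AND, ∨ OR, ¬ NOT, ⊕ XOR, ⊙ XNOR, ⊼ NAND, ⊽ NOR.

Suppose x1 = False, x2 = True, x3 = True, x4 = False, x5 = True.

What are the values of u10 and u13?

u1 = x1 XNOR x3 = False XNOR True = False
u2 = x3 AND u1 = True AND False = False
u3 = x4 NAND u2 = False NAND False = True
u4 = u3 AND x5 AND x2 = True AND True AND True = True
u5 = x4 XOR u3 = False XOR True = True
u6 = x5 XOR u3 = True XOR True = False
u7 = u6 OR u2 = False OR False = False
u8 = u7 OR u5 = False OR True = True
u10 = u5 NAND u3 = True NAND True = False
u11 = u8 NOR u3 = True NOR True = False
u13 = u4 OR u11 = True OR False = True

u10 = False, u13 = True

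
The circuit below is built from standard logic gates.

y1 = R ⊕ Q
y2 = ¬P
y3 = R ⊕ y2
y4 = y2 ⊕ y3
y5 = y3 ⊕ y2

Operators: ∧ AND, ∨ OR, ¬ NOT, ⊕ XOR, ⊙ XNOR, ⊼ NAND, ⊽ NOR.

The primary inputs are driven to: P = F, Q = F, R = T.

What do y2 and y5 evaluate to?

y2 = T, y5 = T

y2 = NOT P = NOT F = T
y3 = R XOR y2 = T XOR T = F
y5 = y3 XOR y2 = F XOR T = T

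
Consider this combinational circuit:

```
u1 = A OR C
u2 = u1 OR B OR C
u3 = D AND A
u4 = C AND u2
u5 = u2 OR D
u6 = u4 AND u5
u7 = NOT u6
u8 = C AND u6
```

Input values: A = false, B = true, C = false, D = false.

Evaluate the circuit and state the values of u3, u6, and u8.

u3 = false; u6 = false; u8 = false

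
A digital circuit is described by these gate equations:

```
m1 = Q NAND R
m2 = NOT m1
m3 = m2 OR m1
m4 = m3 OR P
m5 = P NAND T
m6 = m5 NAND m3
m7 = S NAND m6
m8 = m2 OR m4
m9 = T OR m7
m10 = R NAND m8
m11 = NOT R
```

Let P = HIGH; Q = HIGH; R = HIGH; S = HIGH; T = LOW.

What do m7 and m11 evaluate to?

m7 = HIGH, m11 = LOW

m1 = Q NAND R = HIGH NAND HIGH = LOW
m2 = NOT m1 = NOT LOW = HIGH
m3 = m2 OR m1 = HIGH OR LOW = HIGH
m5 = P NAND T = HIGH NAND LOW = HIGH
m6 = m5 NAND m3 = HIGH NAND HIGH = LOW
m7 = S NAND m6 = HIGH NAND LOW = HIGH
m11 = NOT R = NOT HIGH = LOW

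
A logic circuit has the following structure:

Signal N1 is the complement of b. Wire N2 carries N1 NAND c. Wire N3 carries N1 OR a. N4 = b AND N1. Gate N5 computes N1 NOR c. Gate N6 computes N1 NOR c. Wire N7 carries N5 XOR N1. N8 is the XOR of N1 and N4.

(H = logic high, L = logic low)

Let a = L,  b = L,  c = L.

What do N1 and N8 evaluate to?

N1 = H; N8 = H

N1 = NOT b = NOT L = H
N4 = b AND N1 = L AND H = L
N8 = N1 XOR N4 = H XOR L = H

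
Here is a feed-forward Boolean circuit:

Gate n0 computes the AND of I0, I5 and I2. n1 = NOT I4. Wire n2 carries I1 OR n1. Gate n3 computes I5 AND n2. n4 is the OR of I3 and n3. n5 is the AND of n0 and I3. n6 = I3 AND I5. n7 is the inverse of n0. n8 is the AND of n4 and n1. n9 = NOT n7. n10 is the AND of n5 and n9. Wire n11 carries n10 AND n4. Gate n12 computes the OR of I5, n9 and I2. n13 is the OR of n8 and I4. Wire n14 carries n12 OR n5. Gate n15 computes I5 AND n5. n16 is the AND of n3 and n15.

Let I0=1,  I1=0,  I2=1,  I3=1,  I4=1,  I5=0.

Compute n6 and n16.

n0 = I0 AND I5 AND I2 = 1 AND 0 AND 1 = 0
n1 = NOT I4 = NOT 1 = 0
n2 = I1 OR n1 = 0 OR 0 = 0
n3 = I5 AND n2 = 0 AND 0 = 0
n5 = n0 AND I3 = 0 AND 1 = 0
n6 = I3 AND I5 = 1 AND 0 = 0
n15 = I5 AND n5 = 0 AND 0 = 0
n16 = n3 AND n15 = 0 AND 0 = 0

n6 = 0, n16 = 0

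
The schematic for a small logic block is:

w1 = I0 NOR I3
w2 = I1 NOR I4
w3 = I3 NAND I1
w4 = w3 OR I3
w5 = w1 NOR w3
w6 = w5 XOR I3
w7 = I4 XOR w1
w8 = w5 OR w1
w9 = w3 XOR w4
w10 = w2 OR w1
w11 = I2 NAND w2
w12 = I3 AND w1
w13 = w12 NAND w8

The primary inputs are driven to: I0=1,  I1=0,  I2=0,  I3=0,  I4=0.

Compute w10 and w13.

w1 = I0 NOR I3 = 1 NOR 0 = 0
w2 = I1 NOR I4 = 0 NOR 0 = 1
w3 = I3 NAND I1 = 0 NAND 0 = 1
w5 = w1 NOR w3 = 0 NOR 1 = 0
w8 = w5 OR w1 = 0 OR 0 = 0
w10 = w2 OR w1 = 1 OR 0 = 1
w12 = I3 AND w1 = 0 AND 0 = 0
w13 = w12 NAND w8 = 0 NAND 0 = 1

w10 = 1  w13 = 1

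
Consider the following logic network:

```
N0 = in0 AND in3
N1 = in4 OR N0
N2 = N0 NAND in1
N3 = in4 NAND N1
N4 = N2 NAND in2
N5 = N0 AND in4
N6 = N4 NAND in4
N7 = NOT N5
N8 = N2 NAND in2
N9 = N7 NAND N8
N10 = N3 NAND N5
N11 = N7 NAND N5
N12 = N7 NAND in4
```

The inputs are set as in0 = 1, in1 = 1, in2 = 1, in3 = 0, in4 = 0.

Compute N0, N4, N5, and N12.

N0 = in0 AND in3 = 1 AND 0 = 0
N2 = N0 NAND in1 = 0 NAND 1 = 1
N4 = N2 NAND in2 = 1 NAND 1 = 0
N5 = N0 AND in4 = 0 AND 0 = 0
N7 = NOT N5 = NOT 0 = 1
N12 = N7 NAND in4 = 1 NAND 0 = 1

N0 = 0  N4 = 0  N5 = 0  N12 = 1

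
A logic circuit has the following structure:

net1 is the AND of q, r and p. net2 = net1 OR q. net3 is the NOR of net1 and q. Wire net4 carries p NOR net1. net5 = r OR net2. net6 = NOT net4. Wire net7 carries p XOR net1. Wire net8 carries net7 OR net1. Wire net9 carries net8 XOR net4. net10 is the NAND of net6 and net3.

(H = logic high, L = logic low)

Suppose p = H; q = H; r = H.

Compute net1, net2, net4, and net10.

net1 = q AND r AND p = H AND H AND H = H
net2 = net1 OR q = H OR H = H
net3 = net1 NOR q = H NOR H = L
net4 = p NOR net1 = H NOR H = L
net6 = NOT net4 = NOT L = H
net10 = net6 NAND net3 = H NAND L = H

net1 = H, net2 = H, net4 = L, net10 = H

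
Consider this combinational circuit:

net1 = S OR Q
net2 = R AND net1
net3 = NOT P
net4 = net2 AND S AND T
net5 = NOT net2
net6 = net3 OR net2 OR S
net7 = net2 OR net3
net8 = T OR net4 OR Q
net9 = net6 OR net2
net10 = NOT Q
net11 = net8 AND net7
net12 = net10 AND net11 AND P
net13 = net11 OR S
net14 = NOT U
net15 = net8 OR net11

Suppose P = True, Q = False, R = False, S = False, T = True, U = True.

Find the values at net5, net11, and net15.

net1 = S OR Q = False OR False = False
net2 = R AND net1 = False AND False = False
net3 = NOT P = NOT True = False
net4 = net2 AND S AND T = False AND False AND True = False
net5 = NOT net2 = NOT False = True
net7 = net2 OR net3 = False OR False = False
net8 = T OR net4 OR Q = True OR False OR False = True
net11 = net8 AND net7 = True AND False = False
net15 = net8 OR net11 = True OR False = True

net5 = True  net11 = False  net15 = True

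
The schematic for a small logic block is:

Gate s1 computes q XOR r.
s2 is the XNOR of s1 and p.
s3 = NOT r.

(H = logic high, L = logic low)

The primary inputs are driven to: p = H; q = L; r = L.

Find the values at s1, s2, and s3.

s1 = L  s2 = L  s3 = H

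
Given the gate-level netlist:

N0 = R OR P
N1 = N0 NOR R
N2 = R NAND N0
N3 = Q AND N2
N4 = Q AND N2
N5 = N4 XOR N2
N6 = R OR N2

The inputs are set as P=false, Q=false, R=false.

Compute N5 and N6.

N5 = true, N6 = true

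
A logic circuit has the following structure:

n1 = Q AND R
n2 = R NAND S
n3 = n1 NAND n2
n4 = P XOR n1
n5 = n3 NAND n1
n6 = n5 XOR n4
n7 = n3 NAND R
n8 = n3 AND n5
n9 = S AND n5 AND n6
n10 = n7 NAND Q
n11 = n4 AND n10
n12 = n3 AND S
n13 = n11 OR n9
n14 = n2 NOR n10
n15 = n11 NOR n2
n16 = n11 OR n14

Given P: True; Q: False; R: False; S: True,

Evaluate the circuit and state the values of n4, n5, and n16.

n4 = True, n5 = True, n16 = True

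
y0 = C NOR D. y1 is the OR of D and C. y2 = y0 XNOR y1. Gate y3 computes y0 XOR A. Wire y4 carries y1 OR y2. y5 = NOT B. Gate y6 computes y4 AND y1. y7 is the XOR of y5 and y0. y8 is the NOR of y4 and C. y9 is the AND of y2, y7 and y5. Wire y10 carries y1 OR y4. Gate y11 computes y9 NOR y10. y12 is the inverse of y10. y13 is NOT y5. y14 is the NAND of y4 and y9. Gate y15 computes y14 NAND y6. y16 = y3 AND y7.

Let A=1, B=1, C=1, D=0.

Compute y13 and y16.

y0 = C NOR D = 1 NOR 0 = 0
y3 = y0 XOR A = 0 XOR 1 = 1
y5 = NOT B = NOT 1 = 0
y7 = y5 XOR y0 = 0 XOR 0 = 0
y13 = NOT y5 = NOT 0 = 1
y16 = y3 AND y7 = 1 AND 0 = 0

y13 = 1, y16 = 0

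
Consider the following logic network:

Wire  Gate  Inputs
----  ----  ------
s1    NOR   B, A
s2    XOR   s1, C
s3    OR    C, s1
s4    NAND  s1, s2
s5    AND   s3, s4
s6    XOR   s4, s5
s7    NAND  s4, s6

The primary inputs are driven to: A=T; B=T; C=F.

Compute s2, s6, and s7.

s1 = B NOR A = T NOR T = F
s2 = s1 XOR C = F XOR F = F
s3 = C OR s1 = F OR F = F
s4 = s1 NAND s2 = F NAND F = T
s5 = s3 AND s4 = F AND T = F
s6 = s4 XOR s5 = T XOR F = T
s7 = s4 NAND s6 = T NAND T = F

s2 = F; s6 = T; s7 = F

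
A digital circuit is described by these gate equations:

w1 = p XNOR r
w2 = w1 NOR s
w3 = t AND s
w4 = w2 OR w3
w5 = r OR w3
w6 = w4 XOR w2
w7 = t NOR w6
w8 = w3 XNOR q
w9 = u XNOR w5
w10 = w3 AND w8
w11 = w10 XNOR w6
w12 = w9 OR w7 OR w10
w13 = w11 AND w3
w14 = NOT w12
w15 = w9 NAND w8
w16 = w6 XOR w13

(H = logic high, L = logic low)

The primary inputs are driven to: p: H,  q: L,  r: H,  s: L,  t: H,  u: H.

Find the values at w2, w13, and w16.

w2 = L  w13 = L  w16 = L

w1 = p XNOR r = H XNOR H = H
w2 = w1 NOR s = H NOR L = L
w3 = t AND s = H AND L = L
w4 = w2 OR w3 = L OR L = L
w6 = w4 XOR w2 = L XOR L = L
w8 = w3 XNOR q = L XNOR L = H
w10 = w3 AND w8 = L AND H = L
w11 = w10 XNOR w6 = L XNOR L = H
w13 = w11 AND w3 = H AND L = L
w16 = w6 XOR w13 = L XOR L = L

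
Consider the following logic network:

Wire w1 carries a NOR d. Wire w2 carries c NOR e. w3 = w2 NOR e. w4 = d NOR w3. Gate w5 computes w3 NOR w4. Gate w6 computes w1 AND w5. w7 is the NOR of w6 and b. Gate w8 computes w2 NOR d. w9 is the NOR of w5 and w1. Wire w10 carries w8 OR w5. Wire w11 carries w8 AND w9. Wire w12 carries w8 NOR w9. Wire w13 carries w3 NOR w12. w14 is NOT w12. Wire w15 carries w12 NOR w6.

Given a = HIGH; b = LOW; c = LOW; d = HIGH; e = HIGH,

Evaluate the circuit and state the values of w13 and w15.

w1 = a NOR d = HIGH NOR HIGH = LOW
w2 = c NOR e = LOW NOR HIGH = LOW
w3 = w2 NOR e = LOW NOR HIGH = LOW
w4 = d NOR w3 = HIGH NOR LOW = LOW
w5 = w3 NOR w4 = LOW NOR LOW = HIGH
w6 = w1 AND w5 = LOW AND HIGH = LOW
w8 = w2 NOR d = LOW NOR HIGH = LOW
w9 = w5 NOR w1 = HIGH NOR LOW = LOW
w12 = w8 NOR w9 = LOW NOR LOW = HIGH
w13 = w3 NOR w12 = LOW NOR HIGH = LOW
w15 = w12 NOR w6 = HIGH NOR LOW = LOW

w13 = LOW, w15 = LOW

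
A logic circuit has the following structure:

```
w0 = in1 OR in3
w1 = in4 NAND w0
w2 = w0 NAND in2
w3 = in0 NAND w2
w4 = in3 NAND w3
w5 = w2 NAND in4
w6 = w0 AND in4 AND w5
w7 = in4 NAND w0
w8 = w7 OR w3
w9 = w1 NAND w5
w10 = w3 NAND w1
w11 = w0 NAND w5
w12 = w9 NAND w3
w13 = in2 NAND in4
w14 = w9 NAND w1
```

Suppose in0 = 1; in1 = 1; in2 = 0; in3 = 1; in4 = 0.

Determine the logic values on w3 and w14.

w3 = 0  w14 = 1

w0 = in1 OR in3 = 1 OR 1 = 1
w1 = in4 NAND w0 = 0 NAND 1 = 1
w2 = w0 NAND in2 = 1 NAND 0 = 1
w3 = in0 NAND w2 = 1 NAND 1 = 0
w5 = w2 NAND in4 = 1 NAND 0 = 1
w9 = w1 NAND w5 = 1 NAND 1 = 0
w14 = w9 NAND w1 = 0 NAND 1 = 1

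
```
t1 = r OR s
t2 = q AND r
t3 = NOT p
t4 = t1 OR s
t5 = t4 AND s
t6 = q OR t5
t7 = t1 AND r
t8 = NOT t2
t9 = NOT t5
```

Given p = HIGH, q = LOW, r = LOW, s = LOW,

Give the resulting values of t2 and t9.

t1 = r OR s = LOW OR LOW = LOW
t2 = q AND r = LOW AND LOW = LOW
t4 = t1 OR s = LOW OR LOW = LOW
t5 = t4 AND s = LOW AND LOW = LOW
t9 = NOT t5 = NOT LOW = HIGH

t2 = LOW; t9 = HIGH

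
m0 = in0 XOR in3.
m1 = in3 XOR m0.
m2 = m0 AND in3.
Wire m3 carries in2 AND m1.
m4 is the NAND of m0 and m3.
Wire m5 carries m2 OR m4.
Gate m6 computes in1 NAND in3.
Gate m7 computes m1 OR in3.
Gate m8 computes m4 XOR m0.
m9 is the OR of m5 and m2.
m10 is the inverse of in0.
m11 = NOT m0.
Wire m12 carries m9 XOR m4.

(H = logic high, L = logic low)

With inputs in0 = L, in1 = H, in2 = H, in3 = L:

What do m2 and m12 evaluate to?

m2 = L; m12 = L

m0 = in0 XOR in3 = L XOR L = L
m1 = in3 XOR m0 = L XOR L = L
m2 = m0 AND in3 = L AND L = L
m3 = in2 AND m1 = H AND L = L
m4 = m0 NAND m3 = L NAND L = H
m5 = m2 OR m4 = L OR H = H
m9 = m5 OR m2 = H OR L = H
m12 = m9 XOR m4 = H XOR H = L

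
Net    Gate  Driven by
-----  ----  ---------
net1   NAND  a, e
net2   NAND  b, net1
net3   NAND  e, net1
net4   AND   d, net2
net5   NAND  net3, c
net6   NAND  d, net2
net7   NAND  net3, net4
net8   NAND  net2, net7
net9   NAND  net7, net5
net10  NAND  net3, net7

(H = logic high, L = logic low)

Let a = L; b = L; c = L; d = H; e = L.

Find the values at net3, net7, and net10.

net1 = a NAND e = L NAND L = H
net2 = b NAND net1 = L NAND H = H
net3 = e NAND net1 = L NAND H = H
net4 = d AND net2 = H AND H = H
net7 = net3 NAND net4 = H NAND H = L
net10 = net3 NAND net7 = H NAND L = H

net3 = H  net7 = L  net10 = H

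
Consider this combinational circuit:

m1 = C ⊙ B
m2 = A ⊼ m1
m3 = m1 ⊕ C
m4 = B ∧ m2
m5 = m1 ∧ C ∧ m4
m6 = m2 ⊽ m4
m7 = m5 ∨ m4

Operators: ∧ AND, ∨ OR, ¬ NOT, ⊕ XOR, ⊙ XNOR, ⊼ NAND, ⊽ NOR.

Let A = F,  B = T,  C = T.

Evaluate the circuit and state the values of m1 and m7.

m1 = T, m7 = T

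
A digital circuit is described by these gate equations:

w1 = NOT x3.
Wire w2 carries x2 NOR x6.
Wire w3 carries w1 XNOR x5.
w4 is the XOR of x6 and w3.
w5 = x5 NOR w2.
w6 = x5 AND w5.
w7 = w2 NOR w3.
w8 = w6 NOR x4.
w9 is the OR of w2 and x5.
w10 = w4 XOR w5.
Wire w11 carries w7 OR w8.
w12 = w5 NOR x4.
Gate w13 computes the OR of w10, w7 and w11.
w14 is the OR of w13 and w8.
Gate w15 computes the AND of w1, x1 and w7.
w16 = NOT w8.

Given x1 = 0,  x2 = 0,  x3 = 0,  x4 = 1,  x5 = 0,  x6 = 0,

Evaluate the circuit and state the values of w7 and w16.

w7 = 0, w16 = 1

w1 = NOT x3 = NOT 0 = 1
w2 = x2 NOR x6 = 0 NOR 0 = 1
w3 = w1 XNOR x5 = 1 XNOR 0 = 0
w5 = x5 NOR w2 = 0 NOR 1 = 0
w6 = x5 AND w5 = 0 AND 0 = 0
w7 = w2 NOR w3 = 1 NOR 0 = 0
w8 = w6 NOR x4 = 0 NOR 1 = 0
w16 = NOT w8 = NOT 0 = 1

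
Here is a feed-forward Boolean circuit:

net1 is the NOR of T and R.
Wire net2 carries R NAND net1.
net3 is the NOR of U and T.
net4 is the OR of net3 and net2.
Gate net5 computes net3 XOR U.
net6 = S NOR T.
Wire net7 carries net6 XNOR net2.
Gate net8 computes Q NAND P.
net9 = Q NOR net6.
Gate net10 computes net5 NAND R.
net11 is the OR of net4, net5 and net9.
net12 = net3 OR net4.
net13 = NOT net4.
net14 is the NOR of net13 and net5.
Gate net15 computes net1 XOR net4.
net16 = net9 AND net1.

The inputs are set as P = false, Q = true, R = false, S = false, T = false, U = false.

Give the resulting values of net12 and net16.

net12 = true; net16 = false

net1 = T NOR R = false NOR false = true
net2 = R NAND net1 = false NAND true = true
net3 = U NOR T = false NOR false = true
net4 = net3 OR net2 = true OR true = true
net6 = S NOR T = false NOR false = true
net9 = Q NOR net6 = true NOR true = false
net12 = net3 OR net4 = true OR true = true
net16 = net9 AND net1 = false AND true = false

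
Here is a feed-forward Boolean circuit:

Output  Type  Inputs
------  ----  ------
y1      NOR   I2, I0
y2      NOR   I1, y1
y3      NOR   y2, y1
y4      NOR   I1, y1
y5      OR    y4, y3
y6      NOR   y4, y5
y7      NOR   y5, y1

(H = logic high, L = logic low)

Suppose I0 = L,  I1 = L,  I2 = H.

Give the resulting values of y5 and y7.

y1 = I2 NOR I0 = H NOR L = L
y2 = I1 NOR y1 = L NOR L = H
y3 = y2 NOR y1 = H NOR L = L
y4 = I1 NOR y1 = L NOR L = H
y5 = y4 OR y3 = H OR L = H
y7 = y5 NOR y1 = H NOR L = L

y5 = H  y7 = L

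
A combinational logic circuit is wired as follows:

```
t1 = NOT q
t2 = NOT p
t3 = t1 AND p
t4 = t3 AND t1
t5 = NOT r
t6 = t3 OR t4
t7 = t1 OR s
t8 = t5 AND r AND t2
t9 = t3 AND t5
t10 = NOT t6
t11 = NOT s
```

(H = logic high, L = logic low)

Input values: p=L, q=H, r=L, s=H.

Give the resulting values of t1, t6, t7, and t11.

t1 = NOT q = NOT H = L
t3 = t1 AND p = L AND L = L
t4 = t3 AND t1 = L AND L = L
t6 = t3 OR t4 = L OR L = L
t7 = t1 OR s = L OR H = H
t11 = NOT s = NOT H = L

t1 = L, t6 = L, t7 = H, t11 = L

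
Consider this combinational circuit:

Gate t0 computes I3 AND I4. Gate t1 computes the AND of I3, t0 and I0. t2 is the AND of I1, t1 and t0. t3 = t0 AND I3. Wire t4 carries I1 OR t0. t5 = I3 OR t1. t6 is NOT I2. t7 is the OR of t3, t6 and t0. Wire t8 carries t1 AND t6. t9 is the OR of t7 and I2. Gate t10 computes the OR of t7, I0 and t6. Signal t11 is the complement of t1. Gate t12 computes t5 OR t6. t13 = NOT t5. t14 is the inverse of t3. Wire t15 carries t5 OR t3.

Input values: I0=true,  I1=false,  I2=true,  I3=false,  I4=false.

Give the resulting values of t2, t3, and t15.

t2 = false  t3 = false  t15 = false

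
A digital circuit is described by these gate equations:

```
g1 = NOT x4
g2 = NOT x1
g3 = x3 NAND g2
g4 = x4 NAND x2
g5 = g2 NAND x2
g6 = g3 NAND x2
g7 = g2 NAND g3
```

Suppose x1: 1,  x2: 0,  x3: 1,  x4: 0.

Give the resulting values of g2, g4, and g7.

g2 = NOT x1 = NOT 1 = 0
g3 = x3 NAND g2 = 1 NAND 0 = 1
g4 = x4 NAND x2 = 0 NAND 0 = 1
g7 = g2 NAND g3 = 0 NAND 1 = 1

g2 = 0, g4 = 1, g7 = 1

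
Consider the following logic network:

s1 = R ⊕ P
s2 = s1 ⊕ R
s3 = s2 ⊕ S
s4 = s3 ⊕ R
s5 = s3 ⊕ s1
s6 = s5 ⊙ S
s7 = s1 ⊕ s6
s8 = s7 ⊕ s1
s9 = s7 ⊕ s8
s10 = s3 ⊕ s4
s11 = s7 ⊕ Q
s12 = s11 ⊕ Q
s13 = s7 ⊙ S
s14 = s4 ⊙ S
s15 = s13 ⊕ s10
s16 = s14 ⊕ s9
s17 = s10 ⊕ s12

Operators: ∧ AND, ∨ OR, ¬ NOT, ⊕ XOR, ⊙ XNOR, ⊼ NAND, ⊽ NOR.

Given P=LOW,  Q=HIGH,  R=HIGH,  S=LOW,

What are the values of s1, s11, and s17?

s1 = R XOR P = HIGH XOR LOW = HIGH
s2 = s1 XOR R = HIGH XOR HIGH = LOW
s3 = s2 XOR S = LOW XOR LOW = LOW
s4 = s3 XOR R = LOW XOR HIGH = HIGH
s5 = s3 XOR s1 = LOW XOR HIGH = HIGH
s6 = s5 XNOR S = HIGH XNOR LOW = LOW
s7 = s1 XOR s6 = HIGH XOR LOW = HIGH
s10 = s3 XOR s4 = LOW XOR HIGH = HIGH
s11 = s7 XOR Q = HIGH XOR HIGH = LOW
s12 = s11 XOR Q = LOW XOR HIGH = HIGH
s17 = s10 XOR s12 = HIGH XOR HIGH = LOW

s1 = HIGH, s11 = LOW, s17 = LOW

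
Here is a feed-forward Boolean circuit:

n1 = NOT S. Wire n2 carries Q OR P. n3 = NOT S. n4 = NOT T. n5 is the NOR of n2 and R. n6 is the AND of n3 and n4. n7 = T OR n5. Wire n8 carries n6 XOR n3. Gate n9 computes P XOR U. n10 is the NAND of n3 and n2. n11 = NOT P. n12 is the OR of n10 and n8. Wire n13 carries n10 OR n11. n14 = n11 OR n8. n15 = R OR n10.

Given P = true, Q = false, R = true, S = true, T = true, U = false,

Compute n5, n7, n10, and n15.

n5 = false, n7 = true, n10 = true, n15 = true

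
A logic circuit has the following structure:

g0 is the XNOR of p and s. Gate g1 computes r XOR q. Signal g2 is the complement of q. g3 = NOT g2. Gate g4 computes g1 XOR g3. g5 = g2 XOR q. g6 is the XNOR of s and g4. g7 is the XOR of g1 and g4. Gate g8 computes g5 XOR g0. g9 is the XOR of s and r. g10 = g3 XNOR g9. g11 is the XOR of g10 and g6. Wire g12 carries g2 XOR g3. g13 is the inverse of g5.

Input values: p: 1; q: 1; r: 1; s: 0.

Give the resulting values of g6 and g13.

g6 = 0, g13 = 0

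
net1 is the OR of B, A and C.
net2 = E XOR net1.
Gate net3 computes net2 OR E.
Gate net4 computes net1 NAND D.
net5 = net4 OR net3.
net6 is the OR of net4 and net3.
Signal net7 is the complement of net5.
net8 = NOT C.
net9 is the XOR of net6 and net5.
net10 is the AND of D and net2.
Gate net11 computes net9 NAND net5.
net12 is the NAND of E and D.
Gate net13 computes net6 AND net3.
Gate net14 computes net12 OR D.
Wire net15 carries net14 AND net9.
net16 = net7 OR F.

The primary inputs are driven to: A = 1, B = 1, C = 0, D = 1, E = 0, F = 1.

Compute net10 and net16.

net1 = B OR A OR C = 1 OR 1 OR 0 = 1
net2 = E XOR net1 = 0 XOR 1 = 1
net3 = net2 OR E = 1 OR 0 = 1
net4 = net1 NAND D = 1 NAND 1 = 0
net5 = net4 OR net3 = 0 OR 1 = 1
net7 = NOT net5 = NOT 1 = 0
net10 = D AND net2 = 1 AND 1 = 1
net16 = net7 OR F = 0 OR 1 = 1

net10 = 1  net16 = 1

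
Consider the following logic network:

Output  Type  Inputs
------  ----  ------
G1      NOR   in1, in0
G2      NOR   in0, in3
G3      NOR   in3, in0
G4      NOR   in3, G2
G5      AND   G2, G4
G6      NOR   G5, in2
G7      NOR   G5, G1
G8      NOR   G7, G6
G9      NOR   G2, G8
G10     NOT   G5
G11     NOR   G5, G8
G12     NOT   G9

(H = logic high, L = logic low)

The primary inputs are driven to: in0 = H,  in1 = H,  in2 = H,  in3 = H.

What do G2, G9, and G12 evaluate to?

G2 = L; G9 = H; G12 = L

G1 = in1 NOR in0 = H NOR H = L
G2 = in0 NOR in3 = H NOR H = L
G4 = in3 NOR G2 = H NOR L = L
G5 = G2 AND G4 = L AND L = L
G6 = G5 NOR in2 = L NOR H = L
G7 = G5 NOR G1 = L NOR L = H
G8 = G7 NOR G6 = H NOR L = L
G9 = G2 NOR G8 = L NOR L = H
G12 = NOT G9 = NOT H = L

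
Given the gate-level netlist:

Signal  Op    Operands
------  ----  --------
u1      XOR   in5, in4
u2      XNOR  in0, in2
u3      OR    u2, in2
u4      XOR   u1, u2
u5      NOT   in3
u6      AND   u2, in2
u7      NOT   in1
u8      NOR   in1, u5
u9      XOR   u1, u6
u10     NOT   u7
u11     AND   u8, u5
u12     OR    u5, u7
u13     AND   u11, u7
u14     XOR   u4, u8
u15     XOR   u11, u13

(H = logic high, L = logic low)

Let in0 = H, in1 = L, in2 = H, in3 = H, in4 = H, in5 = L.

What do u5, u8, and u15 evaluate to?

u5 = NOT in3 = NOT H = L
u7 = NOT in1 = NOT L = H
u8 = in1 NOR u5 = L NOR L = H
u11 = u8 AND u5 = H AND L = L
u13 = u11 AND u7 = L AND H = L
u15 = u11 XOR u13 = L XOR L = L

u5 = L  u8 = H  u15 = L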